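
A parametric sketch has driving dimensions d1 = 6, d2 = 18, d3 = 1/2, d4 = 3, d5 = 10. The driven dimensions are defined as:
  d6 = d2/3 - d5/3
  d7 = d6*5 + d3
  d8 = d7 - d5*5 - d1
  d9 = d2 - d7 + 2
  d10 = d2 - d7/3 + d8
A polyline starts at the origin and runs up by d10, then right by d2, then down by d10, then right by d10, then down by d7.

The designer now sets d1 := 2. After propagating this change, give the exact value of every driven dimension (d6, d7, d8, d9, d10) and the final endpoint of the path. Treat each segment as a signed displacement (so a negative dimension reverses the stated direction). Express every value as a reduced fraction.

Apply edit: d1 := 2
  d6 = d2/3 - d5/3 = 8/3
  d7 = d6*5 + d3 = 83/6
  d8 = d7 - d5*5 - d1 = -229/6
  d9 = d2 - d7 + 2 = 37/6
  d10 = d2 - d7/3 + d8 = -223/9
Walk from origin (0, 0):
  seg 1: up by d10 = -223/9 → (0, -223/9)
  seg 2: right by d2 = 18 → (18, -223/9)
  seg 3: down by d10 = -223/9 → (18, 0)
  seg 4: right by d10 = -223/9 → (-61/9, 0)
  seg 5: down by d7 = 83/6 → (-61/9, -83/6)

d6 = 8/3
d7 = 83/6
d8 = -229/6
d9 = 37/6
d10 = -223/9
endpoint = (-61/9, -83/6)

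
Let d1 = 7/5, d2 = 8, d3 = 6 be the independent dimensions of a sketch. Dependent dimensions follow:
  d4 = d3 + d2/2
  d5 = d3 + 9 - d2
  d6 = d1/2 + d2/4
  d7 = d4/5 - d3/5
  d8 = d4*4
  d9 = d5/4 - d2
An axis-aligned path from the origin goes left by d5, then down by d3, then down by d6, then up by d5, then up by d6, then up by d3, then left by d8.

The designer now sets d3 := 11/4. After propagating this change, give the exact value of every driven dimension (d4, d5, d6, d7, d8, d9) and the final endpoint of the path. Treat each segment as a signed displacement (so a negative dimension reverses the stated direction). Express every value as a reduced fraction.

d4 = 27/4
d5 = 15/4
d6 = 27/10
d7 = 4/5
d8 = 27
d9 = -113/16
endpoint = (-123/4, 15/4)

Apply edit: d3 := 11/4
  d4 = d3 + d2/2 = 27/4
  d5 = d3 + 9 - d2 = 15/4
  d6 = d1/2 + d2/4 = 27/10
  d7 = d4/5 - d3/5 = 4/5
  d8 = d4*4 = 27
  d9 = d5/4 - d2 = -113/16
Walk from origin (0, 0):
  seg 1: left by d5 = 15/4 → (-15/4, 0)
  seg 2: down by d3 = 11/4 → (-15/4, -11/4)
  seg 3: down by d6 = 27/10 → (-15/4, -109/20)
  seg 4: up by d5 = 15/4 → (-15/4, -17/10)
  seg 5: up by d6 = 27/10 → (-15/4, 1)
  seg 6: up by d3 = 11/4 → (-15/4, 15/4)
  seg 7: left by d8 = 27 → (-123/4, 15/4)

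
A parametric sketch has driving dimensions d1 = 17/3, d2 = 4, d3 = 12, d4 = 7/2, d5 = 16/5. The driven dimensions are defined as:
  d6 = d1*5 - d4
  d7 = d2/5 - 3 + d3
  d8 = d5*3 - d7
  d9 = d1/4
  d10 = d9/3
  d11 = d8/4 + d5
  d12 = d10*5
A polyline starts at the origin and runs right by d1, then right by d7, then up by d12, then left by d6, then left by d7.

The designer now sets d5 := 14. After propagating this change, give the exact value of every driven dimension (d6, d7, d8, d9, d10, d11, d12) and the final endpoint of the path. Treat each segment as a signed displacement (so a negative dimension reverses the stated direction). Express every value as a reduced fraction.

d6 = 149/6
d7 = 49/5
d8 = 161/5
d9 = 17/12
d10 = 17/36
d11 = 441/20
d12 = 85/36
endpoint = (-115/6, 85/36)

Apply edit: d5 := 14
  d6 = d1*5 - d4 = 149/6
  d7 = d2/5 - 3 + d3 = 49/5
  d8 = d5*3 - d7 = 161/5
  d9 = d1/4 = 17/12
  d10 = d9/3 = 17/36
  d11 = d8/4 + d5 = 441/20
  d12 = d10*5 = 85/36
Walk from origin (0, 0):
  seg 1: right by d1 = 17/3 → (17/3, 0)
  seg 2: right by d7 = 49/5 → (232/15, 0)
  seg 3: up by d12 = 85/36 → (232/15, 85/36)
  seg 4: left by d6 = 149/6 → (-281/30, 85/36)
  seg 5: left by d7 = 49/5 → (-115/6, 85/36)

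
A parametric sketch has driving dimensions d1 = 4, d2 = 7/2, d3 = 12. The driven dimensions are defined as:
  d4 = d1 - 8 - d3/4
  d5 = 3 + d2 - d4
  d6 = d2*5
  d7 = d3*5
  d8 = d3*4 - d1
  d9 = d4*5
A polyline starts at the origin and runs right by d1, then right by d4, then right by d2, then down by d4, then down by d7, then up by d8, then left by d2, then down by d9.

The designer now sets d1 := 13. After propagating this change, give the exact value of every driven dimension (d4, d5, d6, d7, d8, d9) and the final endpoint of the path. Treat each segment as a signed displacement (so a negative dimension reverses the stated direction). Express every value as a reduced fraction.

Apply edit: d1 := 13
  d4 = d1 - 8 - d3/4 = 2
  d5 = 3 + d2 - d4 = 9/2
  d6 = d2*5 = 35/2
  d7 = d3*5 = 60
  d8 = d3*4 - d1 = 35
  d9 = d4*5 = 10
Walk from origin (0, 0):
  seg 1: right by d1 = 13 → (13, 0)
  seg 2: right by d4 = 2 → (15, 0)
  seg 3: right by d2 = 7/2 → (37/2, 0)
  seg 4: down by d4 = 2 → (37/2, -2)
  seg 5: down by d7 = 60 → (37/2, -62)
  seg 6: up by d8 = 35 → (37/2, -27)
  seg 7: left by d2 = 7/2 → (15, -27)
  seg 8: down by d9 = 10 → (15, -37)

d4 = 2
d5 = 9/2
d6 = 35/2
d7 = 60
d8 = 35
d9 = 10
endpoint = (15, -37)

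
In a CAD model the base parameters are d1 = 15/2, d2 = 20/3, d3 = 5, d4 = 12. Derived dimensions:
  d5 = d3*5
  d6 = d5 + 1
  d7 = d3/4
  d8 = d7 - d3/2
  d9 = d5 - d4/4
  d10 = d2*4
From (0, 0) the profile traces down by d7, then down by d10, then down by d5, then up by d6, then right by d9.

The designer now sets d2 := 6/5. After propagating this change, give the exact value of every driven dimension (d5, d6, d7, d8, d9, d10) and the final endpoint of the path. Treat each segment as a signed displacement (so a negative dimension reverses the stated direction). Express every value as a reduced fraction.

d5 = 25
d6 = 26
d7 = 5/4
d8 = -5/4
d9 = 22
d10 = 24/5
endpoint = (22, -101/20)

Apply edit: d2 := 6/5
  d5 = d3*5 = 25
  d6 = d5 + 1 = 26
  d7 = d3/4 = 5/4
  d8 = d7 - d3/2 = -5/4
  d9 = d5 - d4/4 = 22
  d10 = d2*4 = 24/5
Walk from origin (0, 0):
  seg 1: down by d7 = 5/4 → (0, -5/4)
  seg 2: down by d10 = 24/5 → (0, -121/20)
  seg 3: down by d5 = 25 → (0, -621/20)
  seg 4: up by d6 = 26 → (0, -101/20)
  seg 5: right by d9 = 22 → (22, -101/20)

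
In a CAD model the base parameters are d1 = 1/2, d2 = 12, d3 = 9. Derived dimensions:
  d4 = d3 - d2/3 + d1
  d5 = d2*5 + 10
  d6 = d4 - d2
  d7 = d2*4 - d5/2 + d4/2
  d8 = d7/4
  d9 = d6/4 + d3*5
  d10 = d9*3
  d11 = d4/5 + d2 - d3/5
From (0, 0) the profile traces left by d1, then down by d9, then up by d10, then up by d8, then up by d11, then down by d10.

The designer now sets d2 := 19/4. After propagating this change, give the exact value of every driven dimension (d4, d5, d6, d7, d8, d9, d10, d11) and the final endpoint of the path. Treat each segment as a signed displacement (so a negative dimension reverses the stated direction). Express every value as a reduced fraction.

Apply edit: d2 := 19/4
  d4 = d3 - d2/3 + d1 = 95/12
  d5 = d2*5 + 10 = 135/4
  d6 = d4 - d2 = 19/6
  d7 = d2*4 - d5/2 + d4/2 = 73/12
  d8 = d7/4 = 73/48
  d9 = d6/4 + d3*5 = 1099/24
  d10 = d9*3 = 1099/8
  d11 = d4/5 + d2 - d3/5 = 68/15
Walk from origin (0, 0):
  seg 1: left by d1 = 1/2 → (-1/2, 0)
  seg 2: down by d9 = 1099/24 → (-1/2, -1099/24)
  seg 3: up by d10 = 1099/8 → (-1/2, 1099/12)
  seg 4: up by d8 = 73/48 → (-1/2, 4469/48)
  seg 5: up by d11 = 68/15 → (-1/2, 7811/80)
  seg 6: down by d10 = 1099/8 → (-1/2, -3179/80)

d4 = 95/12
d5 = 135/4
d6 = 19/6
d7 = 73/12
d8 = 73/48
d9 = 1099/24
d10 = 1099/8
d11 = 68/15
endpoint = (-1/2, -3179/80)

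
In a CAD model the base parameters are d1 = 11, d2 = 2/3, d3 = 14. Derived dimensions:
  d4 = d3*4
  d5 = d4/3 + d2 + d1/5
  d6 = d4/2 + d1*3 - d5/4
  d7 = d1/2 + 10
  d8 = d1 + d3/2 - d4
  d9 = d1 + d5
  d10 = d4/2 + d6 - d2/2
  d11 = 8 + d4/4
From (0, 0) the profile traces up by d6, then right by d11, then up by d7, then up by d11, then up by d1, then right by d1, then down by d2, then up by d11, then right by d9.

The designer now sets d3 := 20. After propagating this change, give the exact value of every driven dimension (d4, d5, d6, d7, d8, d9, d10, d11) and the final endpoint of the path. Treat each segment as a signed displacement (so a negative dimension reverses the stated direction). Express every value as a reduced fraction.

Apply edit: d3 := 20
  d4 = d3*4 = 80
  d5 = d4/3 + d2 + d1/5 = 443/15
  d6 = d4/2 + d1*3 - d5/4 = 3937/60
  d7 = d1/2 + 10 = 31/2
  d8 = d1 + d3/2 - d4 = -59
  d9 = d1 + d5 = 608/15
  d10 = d4/2 + d6 - d2/2 = 6317/60
  d11 = 8 + d4/4 = 28
Walk from origin (0, 0):
  seg 1: up by d6 = 3937/60 → (0, 3937/60)
  seg 2: right by d11 = 28 → (28, 3937/60)
  seg 3: up by d7 = 31/2 → (28, 4867/60)
  seg 4: up by d11 = 28 → (28, 6547/60)
  seg 5: up by d1 = 11 → (28, 7207/60)
  seg 6: right by d1 = 11 → (39, 7207/60)
  seg 7: down by d2 = 2/3 → (39, 2389/20)
  seg 8: up by d11 = 28 → (39, 2949/20)
  seg 9: right by d9 = 608/15 → (1193/15, 2949/20)

d4 = 80
d5 = 443/15
d6 = 3937/60
d7 = 31/2
d8 = -59
d9 = 608/15
d10 = 6317/60
d11 = 28
endpoint = (1193/15, 2949/20)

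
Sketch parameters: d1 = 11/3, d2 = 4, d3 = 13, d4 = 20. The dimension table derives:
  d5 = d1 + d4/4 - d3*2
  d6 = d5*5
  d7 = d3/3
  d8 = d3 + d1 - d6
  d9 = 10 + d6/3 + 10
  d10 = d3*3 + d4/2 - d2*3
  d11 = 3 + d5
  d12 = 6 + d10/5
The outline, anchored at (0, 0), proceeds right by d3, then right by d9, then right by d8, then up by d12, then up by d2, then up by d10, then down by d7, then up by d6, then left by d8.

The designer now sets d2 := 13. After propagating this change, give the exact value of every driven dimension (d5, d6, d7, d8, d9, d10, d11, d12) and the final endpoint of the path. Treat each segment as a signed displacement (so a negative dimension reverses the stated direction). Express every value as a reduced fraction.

Apply edit: d2 := 13
  d5 = d1 + d4/4 - d3*2 = -52/3
  d6 = d5*5 = -260/3
  d7 = d3/3 = 13/3
  d8 = d3 + d1 - d6 = 310/3
  d9 = 10 + d6/3 + 10 = -80/9
  d10 = d3*3 + d4/2 - d2*3 = 10
  d11 = 3 + d5 = -43/3
  d12 = 6 + d10/5 = 8
Walk from origin (0, 0):
  seg 1: right by d3 = 13 → (13, 0)
  seg 2: right by d9 = -80/9 → (37/9, 0)
  seg 3: right by d8 = 310/3 → (967/9, 0)
  seg 4: up by d12 = 8 → (967/9, 8)
  seg 5: up by d2 = 13 → (967/9, 21)
  seg 6: up by d10 = 10 → (967/9, 31)
  seg 7: down by d7 = 13/3 → (967/9, 80/3)
  seg 8: up by d6 = -260/3 → (967/9, -60)
  seg 9: left by d8 = 310/3 → (37/9, -60)

d5 = -52/3
d6 = -260/3
d7 = 13/3
d8 = 310/3
d9 = -80/9
d10 = 10
d11 = -43/3
d12 = 8
endpoint = (37/9, -60)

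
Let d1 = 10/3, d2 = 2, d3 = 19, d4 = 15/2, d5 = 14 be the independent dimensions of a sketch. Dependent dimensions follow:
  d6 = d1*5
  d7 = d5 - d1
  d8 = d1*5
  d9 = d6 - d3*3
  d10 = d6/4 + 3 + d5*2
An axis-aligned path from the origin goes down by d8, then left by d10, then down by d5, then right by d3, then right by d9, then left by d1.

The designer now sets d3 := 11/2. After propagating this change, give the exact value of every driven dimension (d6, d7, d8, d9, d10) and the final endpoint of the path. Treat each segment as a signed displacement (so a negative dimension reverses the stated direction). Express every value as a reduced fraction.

d6 = 50/3
d7 = 32/3
d8 = 50/3
d9 = 1/6
d10 = 211/6
endpoint = (-197/6, -92/3)

Apply edit: d3 := 11/2
  d6 = d1*5 = 50/3
  d7 = d5 - d1 = 32/3
  d8 = d1*5 = 50/3
  d9 = d6 - d3*3 = 1/6
  d10 = d6/4 + 3 + d5*2 = 211/6
Walk from origin (0, 0):
  seg 1: down by d8 = 50/3 → (0, -50/3)
  seg 2: left by d10 = 211/6 → (-211/6, -50/3)
  seg 3: down by d5 = 14 → (-211/6, -92/3)
  seg 4: right by d3 = 11/2 → (-89/3, -92/3)
  seg 5: right by d9 = 1/6 → (-59/2, -92/3)
  seg 6: left by d1 = 10/3 → (-197/6, -92/3)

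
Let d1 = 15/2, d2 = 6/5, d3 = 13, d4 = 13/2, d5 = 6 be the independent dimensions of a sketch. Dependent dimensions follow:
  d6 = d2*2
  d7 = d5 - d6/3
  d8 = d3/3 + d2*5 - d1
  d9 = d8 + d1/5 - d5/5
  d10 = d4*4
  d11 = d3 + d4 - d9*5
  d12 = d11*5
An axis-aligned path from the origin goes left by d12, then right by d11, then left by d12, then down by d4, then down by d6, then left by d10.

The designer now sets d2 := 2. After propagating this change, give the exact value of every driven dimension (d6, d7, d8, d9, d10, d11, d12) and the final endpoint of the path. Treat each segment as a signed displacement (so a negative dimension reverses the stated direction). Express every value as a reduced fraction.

d6 = 4
d7 = 14/3
d8 = 41/6
d9 = 107/15
d10 = 26
d11 = -97/6
d12 = -485/6
endpoint = (239/2, -21/2)

Apply edit: d2 := 2
  d6 = d2*2 = 4
  d7 = d5 - d6/3 = 14/3
  d8 = d3/3 + d2*5 - d1 = 41/6
  d9 = d8 + d1/5 - d5/5 = 107/15
  d10 = d4*4 = 26
  d11 = d3 + d4 - d9*5 = -97/6
  d12 = d11*5 = -485/6
Walk from origin (0, 0):
  seg 1: left by d12 = -485/6 → (485/6, 0)
  seg 2: right by d11 = -97/6 → (194/3, 0)
  seg 3: left by d12 = -485/6 → (291/2, 0)
  seg 4: down by d4 = 13/2 → (291/2, -13/2)
  seg 5: down by d6 = 4 → (291/2, -21/2)
  seg 6: left by d10 = 26 → (239/2, -21/2)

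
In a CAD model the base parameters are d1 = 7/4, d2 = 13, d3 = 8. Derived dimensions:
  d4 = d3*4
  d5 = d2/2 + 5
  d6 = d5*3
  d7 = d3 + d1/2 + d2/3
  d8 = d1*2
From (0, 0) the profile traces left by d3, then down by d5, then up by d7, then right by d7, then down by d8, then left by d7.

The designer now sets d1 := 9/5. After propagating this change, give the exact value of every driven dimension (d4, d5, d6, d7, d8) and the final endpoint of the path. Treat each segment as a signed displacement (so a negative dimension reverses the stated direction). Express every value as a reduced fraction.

d4 = 32
d5 = 23/2
d6 = 69/2
d7 = 397/30
d8 = 18/5
endpoint = (-8, -28/15)

Apply edit: d1 := 9/5
  d4 = d3*4 = 32
  d5 = d2/2 + 5 = 23/2
  d6 = d5*3 = 69/2
  d7 = d3 + d1/2 + d2/3 = 397/30
  d8 = d1*2 = 18/5
Walk from origin (0, 0):
  seg 1: left by d3 = 8 → (-8, 0)
  seg 2: down by d5 = 23/2 → (-8, -23/2)
  seg 3: up by d7 = 397/30 → (-8, 26/15)
  seg 4: right by d7 = 397/30 → (157/30, 26/15)
  seg 5: down by d8 = 18/5 → (157/30, -28/15)
  seg 6: left by d7 = 397/30 → (-8, -28/15)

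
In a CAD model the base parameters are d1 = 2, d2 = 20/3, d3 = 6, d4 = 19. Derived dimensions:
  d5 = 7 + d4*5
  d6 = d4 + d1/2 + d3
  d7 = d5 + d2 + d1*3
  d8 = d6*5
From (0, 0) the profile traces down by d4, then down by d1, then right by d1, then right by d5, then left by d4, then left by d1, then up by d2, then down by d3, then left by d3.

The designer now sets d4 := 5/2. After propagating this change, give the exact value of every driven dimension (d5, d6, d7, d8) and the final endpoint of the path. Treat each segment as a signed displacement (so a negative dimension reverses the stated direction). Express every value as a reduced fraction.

d5 = 39/2
d6 = 19/2
d7 = 193/6
d8 = 95/2
endpoint = (11, -23/6)

Apply edit: d4 := 5/2
  d5 = 7 + d4*5 = 39/2
  d6 = d4 + d1/2 + d3 = 19/2
  d7 = d5 + d2 + d1*3 = 193/6
  d8 = d6*5 = 95/2
Walk from origin (0, 0):
  seg 1: down by d4 = 5/2 → (0, -5/2)
  seg 2: down by d1 = 2 → (0, -9/2)
  seg 3: right by d1 = 2 → (2, -9/2)
  seg 4: right by d5 = 39/2 → (43/2, -9/2)
  seg 5: left by d4 = 5/2 → (19, -9/2)
  seg 6: left by d1 = 2 → (17, -9/2)
  seg 7: up by d2 = 20/3 → (17, 13/6)
  seg 8: down by d3 = 6 → (17, -23/6)
  seg 9: left by d3 = 6 → (11, -23/6)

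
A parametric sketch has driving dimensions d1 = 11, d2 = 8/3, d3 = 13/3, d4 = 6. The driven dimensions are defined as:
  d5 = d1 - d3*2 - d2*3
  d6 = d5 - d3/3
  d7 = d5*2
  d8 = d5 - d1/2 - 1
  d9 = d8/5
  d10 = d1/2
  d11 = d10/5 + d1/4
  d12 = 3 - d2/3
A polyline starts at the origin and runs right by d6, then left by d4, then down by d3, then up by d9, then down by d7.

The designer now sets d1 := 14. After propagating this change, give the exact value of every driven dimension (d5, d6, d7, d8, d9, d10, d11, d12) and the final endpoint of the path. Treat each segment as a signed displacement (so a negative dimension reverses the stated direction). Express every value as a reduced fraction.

d5 = -8/3
d6 = -37/9
d7 = -16/3
d8 = -32/3
d9 = -32/15
d10 = 7
d11 = 49/10
d12 = 19/9
endpoint = (-91/9, -17/15)

Apply edit: d1 := 14
  d5 = d1 - d3*2 - d2*3 = -8/3
  d6 = d5 - d3/3 = -37/9
  d7 = d5*2 = -16/3
  d8 = d5 - d1/2 - 1 = -32/3
  d9 = d8/5 = -32/15
  d10 = d1/2 = 7
  d11 = d10/5 + d1/4 = 49/10
  d12 = 3 - d2/3 = 19/9
Walk from origin (0, 0):
  seg 1: right by d6 = -37/9 → (-37/9, 0)
  seg 2: left by d4 = 6 → (-91/9, 0)
  seg 3: down by d3 = 13/3 → (-91/9, -13/3)
  seg 4: up by d9 = -32/15 → (-91/9, -97/15)
  seg 5: down by d7 = -16/3 → (-91/9, -17/15)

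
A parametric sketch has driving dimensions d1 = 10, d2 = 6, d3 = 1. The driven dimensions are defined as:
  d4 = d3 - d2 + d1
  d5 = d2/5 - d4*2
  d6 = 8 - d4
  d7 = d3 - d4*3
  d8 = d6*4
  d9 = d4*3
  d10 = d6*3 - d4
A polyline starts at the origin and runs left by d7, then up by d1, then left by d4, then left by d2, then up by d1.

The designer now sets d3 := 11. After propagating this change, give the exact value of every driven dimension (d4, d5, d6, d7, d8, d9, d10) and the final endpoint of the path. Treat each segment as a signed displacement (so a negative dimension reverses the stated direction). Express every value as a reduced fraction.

Apply edit: d3 := 11
  d4 = d3 - d2 + d1 = 15
  d5 = d2/5 - d4*2 = -144/5
  d6 = 8 - d4 = -7
  d7 = d3 - d4*3 = -34
  d8 = d6*4 = -28
  d9 = d4*3 = 45
  d10 = d6*3 - d4 = -36
Walk from origin (0, 0):
  seg 1: left by d7 = -34 → (34, 0)
  seg 2: up by d1 = 10 → (34, 10)
  seg 3: left by d4 = 15 → (19, 10)
  seg 4: left by d2 = 6 → (13, 10)
  seg 5: up by d1 = 10 → (13, 20)

d4 = 15
d5 = -144/5
d6 = -7
d7 = -34
d8 = -28
d9 = 45
d10 = -36
endpoint = (13, 20)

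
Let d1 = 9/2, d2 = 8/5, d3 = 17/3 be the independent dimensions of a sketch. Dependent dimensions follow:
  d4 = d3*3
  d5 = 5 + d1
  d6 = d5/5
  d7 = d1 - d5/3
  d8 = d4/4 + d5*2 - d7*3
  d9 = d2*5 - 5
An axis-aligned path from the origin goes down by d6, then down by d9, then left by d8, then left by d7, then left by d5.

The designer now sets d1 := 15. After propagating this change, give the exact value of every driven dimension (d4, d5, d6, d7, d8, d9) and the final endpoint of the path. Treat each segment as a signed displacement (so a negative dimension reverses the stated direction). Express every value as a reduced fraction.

Apply edit: d1 := 15
  d4 = d3*3 = 17
  d5 = 5 + d1 = 20
  d6 = d5/5 = 4
  d7 = d1 - d5/3 = 25/3
  d8 = d4/4 + d5*2 - d7*3 = 77/4
  d9 = d2*5 - 5 = 3
Walk from origin (0, 0):
  seg 1: down by d6 = 4 → (0, -4)
  seg 2: down by d9 = 3 → (0, -7)
  seg 3: left by d8 = 77/4 → (-77/4, -7)
  seg 4: left by d7 = 25/3 → (-331/12, -7)
  seg 5: left by d5 = 20 → (-571/12, -7)

d4 = 17
d5 = 20
d6 = 4
d7 = 25/3
d8 = 77/4
d9 = 3
endpoint = (-571/12, -7)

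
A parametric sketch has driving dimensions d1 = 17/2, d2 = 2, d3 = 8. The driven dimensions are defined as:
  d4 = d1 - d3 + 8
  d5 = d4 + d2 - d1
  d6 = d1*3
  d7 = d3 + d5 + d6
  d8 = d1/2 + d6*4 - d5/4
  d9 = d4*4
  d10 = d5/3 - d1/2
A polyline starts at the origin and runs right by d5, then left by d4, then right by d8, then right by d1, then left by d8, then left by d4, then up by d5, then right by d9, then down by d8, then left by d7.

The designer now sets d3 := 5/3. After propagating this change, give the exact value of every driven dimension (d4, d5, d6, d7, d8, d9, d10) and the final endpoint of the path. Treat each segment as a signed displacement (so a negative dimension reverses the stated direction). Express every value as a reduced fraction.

d4 = 89/6
d5 = 25/3
d6 = 51/2
d7 = 71/2
d8 = 625/6
d9 = 178/3
d10 = -53/36
endpoint = (11, -575/6)

Apply edit: d3 := 5/3
  d4 = d1 - d3 + 8 = 89/6
  d5 = d4 + d2 - d1 = 25/3
  d6 = d1*3 = 51/2
  d7 = d3 + d5 + d6 = 71/2
  d8 = d1/2 + d6*4 - d5/4 = 625/6
  d9 = d4*4 = 178/3
  d10 = d5/3 - d1/2 = -53/36
Walk from origin (0, 0):
  seg 1: right by d5 = 25/3 → (25/3, 0)
  seg 2: left by d4 = 89/6 → (-13/2, 0)
  seg 3: right by d8 = 625/6 → (293/3, 0)
  seg 4: right by d1 = 17/2 → (637/6, 0)
  seg 5: left by d8 = 625/6 → (2, 0)
  seg 6: left by d4 = 89/6 → (-77/6, 0)
  seg 7: up by d5 = 25/3 → (-77/6, 25/3)
  seg 8: right by d9 = 178/3 → (93/2, 25/3)
  seg 9: down by d8 = 625/6 → (93/2, -575/6)
  seg 10: left by d7 = 71/2 → (11, -575/6)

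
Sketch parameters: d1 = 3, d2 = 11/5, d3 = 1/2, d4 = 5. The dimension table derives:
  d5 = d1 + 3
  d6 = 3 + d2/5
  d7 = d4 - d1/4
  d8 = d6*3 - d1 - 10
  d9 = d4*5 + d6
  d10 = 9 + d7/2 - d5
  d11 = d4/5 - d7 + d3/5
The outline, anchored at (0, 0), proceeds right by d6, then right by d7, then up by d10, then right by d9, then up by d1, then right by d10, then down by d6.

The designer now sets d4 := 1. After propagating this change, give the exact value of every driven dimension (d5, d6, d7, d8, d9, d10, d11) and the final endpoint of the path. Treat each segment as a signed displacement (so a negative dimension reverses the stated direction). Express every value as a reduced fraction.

d5 = 6
d6 = 86/25
d7 = 1/4
d8 = -67/25
d9 = 211/25
d10 = 25/8
d11 = 1/20
endpoint = (3051/200, 537/200)

Apply edit: d4 := 1
  d5 = d1 + 3 = 6
  d6 = 3 + d2/5 = 86/25
  d7 = d4 - d1/4 = 1/4
  d8 = d6*3 - d1 - 10 = -67/25
  d9 = d4*5 + d6 = 211/25
  d10 = 9 + d7/2 - d5 = 25/8
  d11 = d4/5 - d7 + d3/5 = 1/20
Walk from origin (0, 0):
  seg 1: right by d6 = 86/25 → (86/25, 0)
  seg 2: right by d7 = 1/4 → (369/100, 0)
  seg 3: up by d10 = 25/8 → (369/100, 25/8)
  seg 4: right by d9 = 211/25 → (1213/100, 25/8)
  seg 5: up by d1 = 3 → (1213/100, 49/8)
  seg 6: right by d10 = 25/8 → (3051/200, 49/8)
  seg 7: down by d6 = 86/25 → (3051/200, 537/200)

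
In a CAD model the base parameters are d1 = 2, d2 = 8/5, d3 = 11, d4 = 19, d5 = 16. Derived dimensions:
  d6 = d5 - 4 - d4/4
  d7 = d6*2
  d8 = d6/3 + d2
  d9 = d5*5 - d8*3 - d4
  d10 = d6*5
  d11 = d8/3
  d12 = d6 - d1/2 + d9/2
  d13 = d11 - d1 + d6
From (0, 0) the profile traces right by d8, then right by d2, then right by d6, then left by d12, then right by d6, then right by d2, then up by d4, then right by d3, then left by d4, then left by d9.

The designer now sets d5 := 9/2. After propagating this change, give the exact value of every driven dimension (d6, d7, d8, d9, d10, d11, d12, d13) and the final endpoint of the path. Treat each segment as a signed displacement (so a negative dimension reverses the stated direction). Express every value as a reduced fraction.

d6 = -17/4
d7 = -17/2
d8 = 11/60
d9 = 59/20
d10 = -85/4
d11 = 11/180
d12 = -151/40
d13 = -557/90
endpoint = (-295/24, 19)

Apply edit: d5 := 9/2
  d6 = d5 - 4 - d4/4 = -17/4
  d7 = d6*2 = -17/2
  d8 = d6/3 + d2 = 11/60
  d9 = d5*5 - d8*3 - d4 = 59/20
  d10 = d6*5 = -85/4
  d11 = d8/3 = 11/180
  d12 = d6 - d1/2 + d9/2 = -151/40
  d13 = d11 - d1 + d6 = -557/90
Walk from origin (0, 0):
  seg 1: right by d8 = 11/60 → (11/60, 0)
  seg 2: right by d2 = 8/5 → (107/60, 0)
  seg 3: right by d6 = -17/4 → (-37/15, 0)
  seg 4: left by d12 = -151/40 → (157/120, 0)
  seg 5: right by d6 = -17/4 → (-353/120, 0)
  seg 6: right by d2 = 8/5 → (-161/120, 0)
  seg 7: up by d4 = 19 → (-161/120, 19)
  seg 8: right by d3 = 11 → (1159/120, 19)
  seg 9: left by d4 = 19 → (-1121/120, 19)
  seg 10: left by d9 = 59/20 → (-295/24, 19)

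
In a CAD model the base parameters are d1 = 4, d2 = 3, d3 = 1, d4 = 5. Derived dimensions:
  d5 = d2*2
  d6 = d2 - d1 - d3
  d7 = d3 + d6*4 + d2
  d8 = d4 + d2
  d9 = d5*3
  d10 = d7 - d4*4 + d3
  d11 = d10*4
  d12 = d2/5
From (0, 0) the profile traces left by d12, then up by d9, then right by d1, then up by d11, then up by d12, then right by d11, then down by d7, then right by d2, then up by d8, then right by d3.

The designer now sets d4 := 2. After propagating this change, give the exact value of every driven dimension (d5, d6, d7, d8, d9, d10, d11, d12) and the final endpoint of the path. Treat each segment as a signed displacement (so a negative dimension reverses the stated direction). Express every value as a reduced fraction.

d5 = 6
d6 = -2
d7 = -4
d8 = 5
d9 = 18
d10 = -11
d11 = -44
d12 = 3/5
endpoint = (-183/5, -82/5)

Apply edit: d4 := 2
  d5 = d2*2 = 6
  d6 = d2 - d1 - d3 = -2
  d7 = d3 + d6*4 + d2 = -4
  d8 = d4 + d2 = 5
  d9 = d5*3 = 18
  d10 = d7 - d4*4 + d3 = -11
  d11 = d10*4 = -44
  d12 = d2/5 = 3/5
Walk from origin (0, 0):
  seg 1: left by d12 = 3/5 → (-3/5, 0)
  seg 2: up by d9 = 18 → (-3/5, 18)
  seg 3: right by d1 = 4 → (17/5, 18)
  seg 4: up by d11 = -44 → (17/5, -26)
  seg 5: up by d12 = 3/5 → (17/5, -127/5)
  seg 6: right by d11 = -44 → (-203/5, -127/5)
  seg 7: down by d7 = -4 → (-203/5, -107/5)
  seg 8: right by d2 = 3 → (-188/5, -107/5)
  seg 9: up by d8 = 5 → (-188/5, -82/5)
  seg 10: right by d3 = 1 → (-183/5, -82/5)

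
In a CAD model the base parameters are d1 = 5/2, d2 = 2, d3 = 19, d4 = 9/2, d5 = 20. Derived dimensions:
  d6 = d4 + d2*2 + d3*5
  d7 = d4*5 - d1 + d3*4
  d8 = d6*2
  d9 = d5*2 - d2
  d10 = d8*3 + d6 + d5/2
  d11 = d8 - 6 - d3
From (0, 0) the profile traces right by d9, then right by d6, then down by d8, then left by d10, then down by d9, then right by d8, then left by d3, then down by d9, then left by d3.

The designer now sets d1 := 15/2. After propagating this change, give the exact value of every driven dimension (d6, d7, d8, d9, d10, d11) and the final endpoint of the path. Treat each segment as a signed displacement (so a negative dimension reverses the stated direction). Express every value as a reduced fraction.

d6 = 207/2
d7 = 91
d8 = 207
d9 = 38
d10 = 1469/2
d11 = 182
endpoint = (-424, -283)

Apply edit: d1 := 15/2
  d6 = d4 + d2*2 + d3*5 = 207/2
  d7 = d4*5 - d1 + d3*4 = 91
  d8 = d6*2 = 207
  d9 = d5*2 - d2 = 38
  d10 = d8*3 + d6 + d5/2 = 1469/2
  d11 = d8 - 6 - d3 = 182
Walk from origin (0, 0):
  seg 1: right by d9 = 38 → (38, 0)
  seg 2: right by d6 = 207/2 → (283/2, 0)
  seg 3: down by d8 = 207 → (283/2, -207)
  seg 4: left by d10 = 1469/2 → (-593, -207)
  seg 5: down by d9 = 38 → (-593, -245)
  seg 6: right by d8 = 207 → (-386, -245)
  seg 7: left by d3 = 19 → (-405, -245)
  seg 8: down by d9 = 38 → (-405, -283)
  seg 9: left by d3 = 19 → (-424, -283)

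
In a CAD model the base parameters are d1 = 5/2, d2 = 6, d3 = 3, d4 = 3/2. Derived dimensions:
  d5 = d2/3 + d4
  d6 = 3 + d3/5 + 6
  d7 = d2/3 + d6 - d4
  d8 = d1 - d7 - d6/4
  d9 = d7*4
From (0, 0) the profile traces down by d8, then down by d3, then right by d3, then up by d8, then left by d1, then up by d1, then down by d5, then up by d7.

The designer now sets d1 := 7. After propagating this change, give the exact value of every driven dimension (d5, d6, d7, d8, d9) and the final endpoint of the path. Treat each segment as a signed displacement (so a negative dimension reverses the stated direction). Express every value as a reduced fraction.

Apply edit: d1 := 7
  d5 = d2/3 + d4 = 7/2
  d6 = 3 + d3/5 + 6 = 48/5
  d7 = d2/3 + d6 - d4 = 101/10
  d8 = d1 - d7 - d6/4 = -11/2
  d9 = d7*4 = 202/5
Walk from origin (0, 0):
  seg 1: down by d8 = -11/2 → (0, 11/2)
  seg 2: down by d3 = 3 → (0, 5/2)
  seg 3: right by d3 = 3 → (3, 5/2)
  seg 4: up by d8 = -11/2 → (3, -3)
  seg 5: left by d1 = 7 → (-4, -3)
  seg 6: up by d1 = 7 → (-4, 4)
  seg 7: down by d5 = 7/2 → (-4, 1/2)
  seg 8: up by d7 = 101/10 → (-4, 53/5)

d5 = 7/2
d6 = 48/5
d7 = 101/10
d8 = -11/2
d9 = 202/5
endpoint = (-4, 53/5)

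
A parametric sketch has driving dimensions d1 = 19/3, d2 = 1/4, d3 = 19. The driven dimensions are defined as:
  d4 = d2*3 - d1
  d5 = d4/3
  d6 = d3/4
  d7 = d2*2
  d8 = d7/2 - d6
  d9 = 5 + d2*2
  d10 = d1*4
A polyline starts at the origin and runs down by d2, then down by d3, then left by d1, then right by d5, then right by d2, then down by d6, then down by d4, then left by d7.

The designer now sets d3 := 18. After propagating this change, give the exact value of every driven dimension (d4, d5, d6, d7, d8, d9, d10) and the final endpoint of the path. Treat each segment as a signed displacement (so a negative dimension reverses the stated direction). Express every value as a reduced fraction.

Apply edit: d3 := 18
  d4 = d2*3 - d1 = -67/12
  d5 = d4/3 = -67/36
  d6 = d3/4 = 9/2
  d7 = d2*2 = 1/2
  d8 = d7/2 - d6 = -17/4
  d9 = 5 + d2*2 = 11/2
  d10 = d1*4 = 76/3
Walk from origin (0, 0):
  seg 1: down by d2 = 1/4 → (0, -1/4)
  seg 2: down by d3 = 18 → (0, -73/4)
  seg 3: left by d1 = 19/3 → (-19/3, -73/4)
  seg 4: right by d5 = -67/36 → (-295/36, -73/4)
  seg 5: right by d2 = 1/4 → (-143/18, -73/4)
  seg 6: down by d6 = 9/2 → (-143/18, -91/4)
  seg 7: down by d4 = -67/12 → (-143/18, -103/6)
  seg 8: left by d7 = 1/2 → (-76/9, -103/6)

d4 = -67/12
d5 = -67/36
d6 = 9/2
d7 = 1/2
d8 = -17/4
d9 = 11/2
d10 = 76/3
endpoint = (-76/9, -103/6)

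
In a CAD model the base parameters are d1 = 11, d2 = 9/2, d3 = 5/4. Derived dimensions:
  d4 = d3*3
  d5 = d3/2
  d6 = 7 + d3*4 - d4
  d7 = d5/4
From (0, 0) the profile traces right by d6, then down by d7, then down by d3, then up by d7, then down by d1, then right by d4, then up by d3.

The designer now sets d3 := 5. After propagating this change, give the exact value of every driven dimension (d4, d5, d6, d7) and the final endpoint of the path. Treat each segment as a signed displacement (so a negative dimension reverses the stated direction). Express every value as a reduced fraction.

d4 = 15
d5 = 5/2
d6 = 12
d7 = 5/8
endpoint = (27, -11)

Apply edit: d3 := 5
  d4 = d3*3 = 15
  d5 = d3/2 = 5/2
  d6 = 7 + d3*4 - d4 = 12
  d7 = d5/4 = 5/8
Walk from origin (0, 0):
  seg 1: right by d6 = 12 → (12, 0)
  seg 2: down by d7 = 5/8 → (12, -5/8)
  seg 3: down by d3 = 5 → (12, -45/8)
  seg 4: up by d7 = 5/8 → (12, -5)
  seg 5: down by d1 = 11 → (12, -16)
  seg 6: right by d4 = 15 → (27, -16)
  seg 7: up by d3 = 5 → (27, -11)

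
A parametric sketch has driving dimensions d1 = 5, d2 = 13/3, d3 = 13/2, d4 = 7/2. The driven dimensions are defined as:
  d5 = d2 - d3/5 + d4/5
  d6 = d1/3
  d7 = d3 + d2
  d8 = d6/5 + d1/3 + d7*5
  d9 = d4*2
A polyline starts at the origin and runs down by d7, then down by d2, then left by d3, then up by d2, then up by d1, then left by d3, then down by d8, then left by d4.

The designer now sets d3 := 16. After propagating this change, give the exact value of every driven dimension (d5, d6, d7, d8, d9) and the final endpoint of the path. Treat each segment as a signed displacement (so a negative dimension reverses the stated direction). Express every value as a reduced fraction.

Apply edit: d3 := 16
  d5 = d2 - d3/5 + d4/5 = 11/6
  d6 = d1/3 = 5/3
  d7 = d3 + d2 = 61/3
  d8 = d6/5 + d1/3 + d7*5 = 311/3
  d9 = d4*2 = 7
Walk from origin (0, 0):
  seg 1: down by d7 = 61/3 → (0, -61/3)
  seg 2: down by d2 = 13/3 → (0, -74/3)
  seg 3: left by d3 = 16 → (-16, -74/3)
  seg 4: up by d2 = 13/3 → (-16, -61/3)
  seg 5: up by d1 = 5 → (-16, -46/3)
  seg 6: left by d3 = 16 → (-32, -46/3)
  seg 7: down by d8 = 311/3 → (-32, -119)
  seg 8: left by d4 = 7/2 → (-71/2, -119)

d5 = 11/6
d6 = 5/3
d7 = 61/3
d8 = 311/3
d9 = 7
endpoint = (-71/2, -119)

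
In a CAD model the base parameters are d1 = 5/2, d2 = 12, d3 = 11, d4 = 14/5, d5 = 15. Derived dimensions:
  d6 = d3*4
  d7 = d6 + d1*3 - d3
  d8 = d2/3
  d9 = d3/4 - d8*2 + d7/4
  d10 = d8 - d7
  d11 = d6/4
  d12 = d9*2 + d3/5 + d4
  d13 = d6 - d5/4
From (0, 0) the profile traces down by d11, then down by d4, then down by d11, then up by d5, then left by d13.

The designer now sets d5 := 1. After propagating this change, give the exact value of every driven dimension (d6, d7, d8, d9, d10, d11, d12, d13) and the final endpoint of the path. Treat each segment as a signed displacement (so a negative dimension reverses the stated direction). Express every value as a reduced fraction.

d6 = 44
d7 = 81/2
d8 = 4
d9 = 39/8
d10 = -73/2
d11 = 11
d12 = 59/4
d13 = 175/4
endpoint = (-175/4, -119/5)

Apply edit: d5 := 1
  d6 = d3*4 = 44
  d7 = d6 + d1*3 - d3 = 81/2
  d8 = d2/3 = 4
  d9 = d3/4 - d8*2 + d7/4 = 39/8
  d10 = d8 - d7 = -73/2
  d11 = d6/4 = 11
  d12 = d9*2 + d3/5 + d4 = 59/4
  d13 = d6 - d5/4 = 175/4
Walk from origin (0, 0):
  seg 1: down by d11 = 11 → (0, -11)
  seg 2: down by d4 = 14/5 → (0, -69/5)
  seg 3: down by d11 = 11 → (0, -124/5)
  seg 4: up by d5 = 1 → (0, -119/5)
  seg 5: left by d13 = 175/4 → (-175/4, -119/5)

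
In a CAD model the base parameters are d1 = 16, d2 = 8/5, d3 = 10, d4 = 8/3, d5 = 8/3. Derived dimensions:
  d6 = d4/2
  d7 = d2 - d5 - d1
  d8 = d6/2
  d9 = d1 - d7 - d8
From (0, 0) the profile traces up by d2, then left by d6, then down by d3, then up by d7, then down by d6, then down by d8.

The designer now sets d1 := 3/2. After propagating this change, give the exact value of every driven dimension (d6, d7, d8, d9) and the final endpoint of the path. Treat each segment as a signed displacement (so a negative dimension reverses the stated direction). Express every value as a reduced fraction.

d6 = 4/3
d7 = -77/30
d8 = 2/3
d9 = 17/5
endpoint = (-4/3, -389/30)

Apply edit: d1 := 3/2
  d6 = d4/2 = 4/3
  d7 = d2 - d5 - d1 = -77/30
  d8 = d6/2 = 2/3
  d9 = d1 - d7 - d8 = 17/5
Walk from origin (0, 0):
  seg 1: up by d2 = 8/5 → (0, 8/5)
  seg 2: left by d6 = 4/3 → (-4/3, 8/5)
  seg 3: down by d3 = 10 → (-4/3, -42/5)
  seg 4: up by d7 = -77/30 → (-4/3, -329/30)
  seg 5: down by d6 = 4/3 → (-4/3, -123/10)
  seg 6: down by d8 = 2/3 → (-4/3, -389/30)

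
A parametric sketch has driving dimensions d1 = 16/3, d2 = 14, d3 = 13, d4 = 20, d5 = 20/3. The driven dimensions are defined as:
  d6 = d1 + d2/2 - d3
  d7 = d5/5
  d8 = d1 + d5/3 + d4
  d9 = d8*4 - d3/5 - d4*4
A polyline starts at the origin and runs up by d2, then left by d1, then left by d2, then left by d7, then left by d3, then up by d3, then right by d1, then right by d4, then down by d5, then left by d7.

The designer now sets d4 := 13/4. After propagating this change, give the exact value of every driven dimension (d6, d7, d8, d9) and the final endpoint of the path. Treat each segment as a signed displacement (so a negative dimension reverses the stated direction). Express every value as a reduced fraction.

d6 = -2/3
d7 = 4/3
d8 = 389/36
d9 = 1243/45
endpoint = (-317/12, 61/3)

Apply edit: d4 := 13/4
  d6 = d1 + d2/2 - d3 = -2/3
  d7 = d5/5 = 4/3
  d8 = d1 + d5/3 + d4 = 389/36
  d9 = d8*4 - d3/5 - d4*4 = 1243/45
Walk from origin (0, 0):
  seg 1: up by d2 = 14 → (0, 14)
  seg 2: left by d1 = 16/3 → (-16/3, 14)
  seg 3: left by d2 = 14 → (-58/3, 14)
  seg 4: left by d7 = 4/3 → (-62/3, 14)
  seg 5: left by d3 = 13 → (-101/3, 14)
  seg 6: up by d3 = 13 → (-101/3, 27)
  seg 7: right by d1 = 16/3 → (-85/3, 27)
  seg 8: right by d4 = 13/4 → (-301/12, 27)
  seg 9: down by d5 = 20/3 → (-301/12, 61/3)
  seg 10: left by d7 = 4/3 → (-317/12, 61/3)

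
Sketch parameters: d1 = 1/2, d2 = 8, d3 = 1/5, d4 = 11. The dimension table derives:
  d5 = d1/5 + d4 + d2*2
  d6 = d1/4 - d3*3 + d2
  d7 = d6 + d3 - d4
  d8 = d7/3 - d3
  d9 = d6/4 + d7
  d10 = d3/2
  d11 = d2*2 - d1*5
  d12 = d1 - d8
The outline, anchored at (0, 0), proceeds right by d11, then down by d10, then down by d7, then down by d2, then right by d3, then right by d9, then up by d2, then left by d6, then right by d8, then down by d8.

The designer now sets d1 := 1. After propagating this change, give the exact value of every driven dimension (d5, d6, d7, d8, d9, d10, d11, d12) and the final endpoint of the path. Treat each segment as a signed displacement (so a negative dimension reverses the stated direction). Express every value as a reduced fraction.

Apply edit: d1 := 1
  d5 = d1/5 + d4 + d2*2 = 136/5
  d6 = d1/4 - d3*3 + d2 = 153/20
  d7 = d6 + d3 - d4 = -63/20
  d8 = d7/3 - d3 = -5/4
  d9 = d6/4 + d7 = -99/80
  d10 = d3/2 = 1/10
  d11 = d2*2 - d1*5 = 11
  d12 = d1 - d8 = 9/4
Walk from origin (0, 0):
  seg 1: right by d11 = 11 → (11, 0)
  seg 2: down by d10 = 1/10 → (11, -1/10)
  seg 3: down by d7 = -63/20 → (11, 61/20)
  seg 4: down by d2 = 8 → (11, -99/20)
  seg 5: right by d3 = 1/5 → (56/5, -99/20)
  seg 6: right by d9 = -99/80 → (797/80, -99/20)
  seg 7: up by d2 = 8 → (797/80, 61/20)
  seg 8: left by d6 = 153/20 → (37/16, 61/20)
  seg 9: right by d8 = -5/4 → (17/16, 61/20)
  seg 10: down by d8 = -5/4 → (17/16, 43/10)

d5 = 136/5
d6 = 153/20
d7 = -63/20
d8 = -5/4
d9 = -99/80
d10 = 1/10
d11 = 11
d12 = 9/4
endpoint = (17/16, 43/10)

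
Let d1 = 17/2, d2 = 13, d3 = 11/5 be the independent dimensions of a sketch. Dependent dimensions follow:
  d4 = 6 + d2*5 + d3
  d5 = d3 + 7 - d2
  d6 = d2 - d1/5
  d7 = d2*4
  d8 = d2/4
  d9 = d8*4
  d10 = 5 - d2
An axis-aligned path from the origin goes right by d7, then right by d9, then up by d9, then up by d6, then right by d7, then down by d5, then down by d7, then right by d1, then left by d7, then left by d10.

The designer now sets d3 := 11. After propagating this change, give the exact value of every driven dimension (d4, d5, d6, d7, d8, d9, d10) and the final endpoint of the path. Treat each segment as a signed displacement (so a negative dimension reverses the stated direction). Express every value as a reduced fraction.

d4 = 82
d5 = 5
d6 = 113/10
d7 = 52
d8 = 13/4
d9 = 13
d10 = -8
endpoint = (163/2, -327/10)

Apply edit: d3 := 11
  d4 = 6 + d2*5 + d3 = 82
  d5 = d3 + 7 - d2 = 5
  d6 = d2 - d1/5 = 113/10
  d7 = d2*4 = 52
  d8 = d2/4 = 13/4
  d9 = d8*4 = 13
  d10 = 5 - d2 = -8
Walk from origin (0, 0):
  seg 1: right by d7 = 52 → (52, 0)
  seg 2: right by d9 = 13 → (65, 0)
  seg 3: up by d9 = 13 → (65, 13)
  seg 4: up by d6 = 113/10 → (65, 243/10)
  seg 5: right by d7 = 52 → (117, 243/10)
  seg 6: down by d5 = 5 → (117, 193/10)
  seg 7: down by d7 = 52 → (117, -327/10)
  seg 8: right by d1 = 17/2 → (251/2, -327/10)
  seg 9: left by d7 = 52 → (147/2, -327/10)
  seg 10: left by d10 = -8 → (163/2, -327/10)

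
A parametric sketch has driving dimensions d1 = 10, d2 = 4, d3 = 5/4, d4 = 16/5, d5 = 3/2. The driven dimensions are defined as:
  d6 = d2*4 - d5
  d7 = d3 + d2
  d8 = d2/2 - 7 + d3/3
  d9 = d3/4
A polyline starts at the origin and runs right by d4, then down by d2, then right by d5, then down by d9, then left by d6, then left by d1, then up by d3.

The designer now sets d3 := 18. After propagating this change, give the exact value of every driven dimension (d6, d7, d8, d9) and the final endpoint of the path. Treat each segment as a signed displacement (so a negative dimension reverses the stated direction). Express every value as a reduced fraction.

d6 = 29/2
d7 = 22
d8 = 1
d9 = 9/2
endpoint = (-99/5, 19/2)

Apply edit: d3 := 18
  d6 = d2*4 - d5 = 29/2
  d7 = d3 + d2 = 22
  d8 = d2/2 - 7 + d3/3 = 1
  d9 = d3/4 = 9/2
Walk from origin (0, 0):
  seg 1: right by d4 = 16/5 → (16/5, 0)
  seg 2: down by d2 = 4 → (16/5, -4)
  seg 3: right by d5 = 3/2 → (47/10, -4)
  seg 4: down by d9 = 9/2 → (47/10, -17/2)
  seg 5: left by d6 = 29/2 → (-49/5, -17/2)
  seg 6: left by d1 = 10 → (-99/5, -17/2)
  seg 7: up by d3 = 18 → (-99/5, 19/2)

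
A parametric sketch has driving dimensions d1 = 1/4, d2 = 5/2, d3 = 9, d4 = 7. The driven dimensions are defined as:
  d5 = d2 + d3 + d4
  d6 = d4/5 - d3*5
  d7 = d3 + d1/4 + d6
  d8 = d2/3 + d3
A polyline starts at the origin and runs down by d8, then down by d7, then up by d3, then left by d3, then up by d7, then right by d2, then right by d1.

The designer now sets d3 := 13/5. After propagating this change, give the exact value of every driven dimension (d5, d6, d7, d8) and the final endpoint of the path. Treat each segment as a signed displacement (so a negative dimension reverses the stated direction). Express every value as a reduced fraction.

d5 = 121/10
d6 = -58/5
d7 = -143/16
d8 = 103/30
endpoint = (3/20, -5/6)

Apply edit: d3 := 13/5
  d5 = d2 + d3 + d4 = 121/10
  d6 = d4/5 - d3*5 = -58/5
  d7 = d3 + d1/4 + d6 = -143/16
  d8 = d2/3 + d3 = 103/30
Walk from origin (0, 0):
  seg 1: down by d8 = 103/30 → (0, -103/30)
  seg 2: down by d7 = -143/16 → (0, 1321/240)
  seg 3: up by d3 = 13/5 → (0, 389/48)
  seg 4: left by d3 = 13/5 → (-13/5, 389/48)
  seg 5: up by d7 = -143/16 → (-13/5, -5/6)
  seg 6: right by d2 = 5/2 → (-1/10, -5/6)
  seg 7: right by d1 = 1/4 → (3/20, -5/6)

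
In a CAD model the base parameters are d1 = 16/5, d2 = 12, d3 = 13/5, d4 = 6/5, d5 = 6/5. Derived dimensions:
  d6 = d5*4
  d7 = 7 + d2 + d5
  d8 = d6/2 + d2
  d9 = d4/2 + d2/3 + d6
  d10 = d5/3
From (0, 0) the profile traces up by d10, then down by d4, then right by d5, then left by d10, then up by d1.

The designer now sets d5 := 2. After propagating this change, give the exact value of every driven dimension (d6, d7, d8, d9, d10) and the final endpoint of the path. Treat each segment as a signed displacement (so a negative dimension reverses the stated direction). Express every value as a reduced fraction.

Apply edit: d5 := 2
  d6 = d5*4 = 8
  d7 = 7 + d2 + d5 = 21
  d8 = d6/2 + d2 = 16
  d9 = d4/2 + d2/3 + d6 = 63/5
  d10 = d5/3 = 2/3
Walk from origin (0, 0):
  seg 1: up by d10 = 2/3 → (0, 2/3)
  seg 2: down by d4 = 6/5 → (0, -8/15)
  seg 3: right by d5 = 2 → (2, -8/15)
  seg 4: left by d10 = 2/3 → (4/3, -8/15)
  seg 5: up by d1 = 16/5 → (4/3, 8/3)

d6 = 8
d7 = 21
d8 = 16
d9 = 63/5
d10 = 2/3
endpoint = (4/3, 8/3)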